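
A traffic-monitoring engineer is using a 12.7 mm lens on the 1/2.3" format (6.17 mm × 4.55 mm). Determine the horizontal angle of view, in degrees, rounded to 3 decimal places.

Angle of view α = 2·arctan(w/2f) with w = 6.17 mm and f = 12.7 mm.
w/2f = 0.24291; arctan(0.24291) ≈ 13.6535°, so α ≈ 27.3069°.

27.307°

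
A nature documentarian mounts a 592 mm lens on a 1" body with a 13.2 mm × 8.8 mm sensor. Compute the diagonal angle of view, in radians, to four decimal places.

0.0268 rad

Sensor diagonal = √(13.2² + 8.8²) = √251.6800 ≈ 15.8644 mm.
Angle of view α = 2·arctan(d/2f) with d = 15.8644 mm and f = 592 mm.
d/2f = 0.01340; arctan(0.01340) ≈ 0.0134 rad, so α ≈ 0.0268 rad.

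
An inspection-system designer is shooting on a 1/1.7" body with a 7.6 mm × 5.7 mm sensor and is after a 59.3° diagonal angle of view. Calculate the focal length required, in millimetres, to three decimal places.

Sensor diagonal = √(7.6² + 5.7²) = √90.2500 ≈ 9.5000 mm.
From α = 2·arctan(d/2f) we get f = d / (2·tan(α/2)).
With d = 9.5000 mm and α/2 = 29.65°, tan(α/2) ≈ 0.56923, so f ≈ 9.5000 / 1.13847 ≈ 8.3445 mm.

8.345 mm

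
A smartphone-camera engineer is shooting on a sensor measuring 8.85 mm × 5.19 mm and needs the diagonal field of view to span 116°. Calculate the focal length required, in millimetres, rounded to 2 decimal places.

3.21 mm

Sensor diagonal = √(8.85² + 5.19²) = √105.2586 ≈ 10.2596 mm.
From α = 2·arctan(d/2f) we get f = d / (2·tan(α/2)).
With d = 10.2596 mm and α/2 = 58°, tan(α/2) ≈ 1.60033, so f ≈ 10.2596 / 3.20067 ≈ 3.2054 mm.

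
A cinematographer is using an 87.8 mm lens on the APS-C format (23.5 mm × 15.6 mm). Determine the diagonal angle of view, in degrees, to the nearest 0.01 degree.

18.25°

Sensor diagonal = √(23.5² + 15.6²) = √795.6100 ≈ 28.2066 mm.
Angle of view α = 2·arctan(d/2f) with d = 28.2066 mm and f = 87.8 mm.
d/2f = 0.16063; arctan(0.16063) ≈ 9.1254°, so α ≈ 18.2509°.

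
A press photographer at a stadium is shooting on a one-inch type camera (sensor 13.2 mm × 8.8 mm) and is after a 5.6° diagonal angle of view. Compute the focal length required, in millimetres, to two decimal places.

Sensor diagonal = √(13.2² + 8.8²) = √251.6800 ≈ 15.8644 mm.
From α = 2·arctan(d/2f) we get f = d / (2·tan(α/2)).
With d = 15.8644 mm and α/2 = 2.8°, tan(α/2) ≈ 0.04891, so f ≈ 15.8644 / 0.09782 ≈ 162.1859 mm.

162.19 mm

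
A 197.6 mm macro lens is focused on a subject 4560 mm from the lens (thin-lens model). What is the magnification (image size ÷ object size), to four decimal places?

Thin lens: 1/f = 1/dₒ + 1/dᵢ → 1/dᵢ = 1/197.6 − 1/4560 = 0.0048414 mm⁻¹, so dᵢ ≈ 206.5505 mm.
Magnification m = dᵢ/dₒ = 206.5505/4560 ≈ 0.04530.

0.0453×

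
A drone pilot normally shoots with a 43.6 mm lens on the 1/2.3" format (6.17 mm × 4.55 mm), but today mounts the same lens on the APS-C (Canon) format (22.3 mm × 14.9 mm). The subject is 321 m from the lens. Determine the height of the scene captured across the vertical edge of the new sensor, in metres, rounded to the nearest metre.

110 m

The focal length stays 43.6 mm; the relevant sensor dimension is now h = 14.9 mm. Object distance dₒ = 321 m = 321000 mm.
Thin-lens field height W = h·(dₒ − f)/f = 14.9 × (321000 − 43.6)/43.6 ≈ 109684.641 mm = 109.685 m.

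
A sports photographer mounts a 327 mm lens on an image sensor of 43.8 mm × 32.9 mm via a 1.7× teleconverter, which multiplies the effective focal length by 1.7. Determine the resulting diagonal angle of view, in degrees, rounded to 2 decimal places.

Effective focal length f = 327 × 1.7 = 555.9 mm.
Sensor diagonal = √(43.8² + 32.9²) = √3000.8500 ≈ 54.7800 mm.
α = 2·arctan(54.780 / (2 × 555.9)) = 2·arctan(0.04927) ≈ 5.6415°.

5.64°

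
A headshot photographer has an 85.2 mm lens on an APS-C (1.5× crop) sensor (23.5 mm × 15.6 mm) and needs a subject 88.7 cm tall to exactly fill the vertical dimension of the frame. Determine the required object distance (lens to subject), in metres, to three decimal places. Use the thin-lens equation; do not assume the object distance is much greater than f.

W: 88.7 cm = 887 mm.
Magnification m = h/W = dᵢ/dₒ; combined with 1/f = 1/dₒ + 1/dᵢ this gives dₒ = f·(1 + W/h).
dₒ = 85.2 mm × (1 + 887/15.6) = 85.2 × 57.8590 ≈ 4929.585 mm = 4.92958 m.

4.930 m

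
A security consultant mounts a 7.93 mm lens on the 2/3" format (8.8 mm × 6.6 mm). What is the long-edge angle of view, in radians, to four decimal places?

1.0131 rad

Angle of view α = 2·arctan(w/2f) with w = 8.8 mm and f = 7.93 mm.
w/2f = 0.55485; arctan(0.55485) ≈ 0.5066 rad, so α ≈ 1.0131 rad.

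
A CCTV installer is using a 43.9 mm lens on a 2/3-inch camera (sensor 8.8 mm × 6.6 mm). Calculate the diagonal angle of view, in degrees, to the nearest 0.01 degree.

Sensor diagonal = √(8.8² + 6.6²) = √121.0000 ≈ 11.0000 mm.
Angle of view α = 2·arctan(d/2f) with d = 11.0000 mm and f = 43.9 mm.
d/2f = 0.12528; arctan(0.12528) ≈ 7.1411°, so α ≈ 14.2822°.

14.28°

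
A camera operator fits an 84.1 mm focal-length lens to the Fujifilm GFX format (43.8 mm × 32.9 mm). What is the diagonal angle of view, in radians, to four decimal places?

0.6297 rad

Sensor diagonal = √(43.8² + 32.9²) = √3000.8500 ≈ 54.7800 mm.
Angle of view α = 2·arctan(d/2f) with d = 54.7800 mm and f = 84.1 mm.
d/2f = 0.32568; arctan(0.32568) ≈ 0.3149 rad, so α ≈ 0.6297 rad.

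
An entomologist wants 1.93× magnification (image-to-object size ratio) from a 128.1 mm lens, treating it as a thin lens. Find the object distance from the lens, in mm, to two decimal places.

194.47 mm

With m = dᵢ/dₒ and 1/f = 1/dₒ + 1/dᵢ, substituting dᵢ = m·dₒ gives 1/f = (1 + 1/m)/dₒ, hence dₒ = f·(1 + 1/m).
dₒ = 128.1 × (1 + 1/1.93) = 128.1 × 1.51813 ≈ 194.473 mm.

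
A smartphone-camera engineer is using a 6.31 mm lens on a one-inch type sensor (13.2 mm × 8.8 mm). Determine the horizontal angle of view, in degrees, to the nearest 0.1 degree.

Angle of view α = 2·arctan(w/2f) with w = 13.2 mm and f = 6.31 mm.
w/2f = 1.04596; arctan(1.04596) ≈ 46.2868°, so α ≈ 92.5737°.

92.6°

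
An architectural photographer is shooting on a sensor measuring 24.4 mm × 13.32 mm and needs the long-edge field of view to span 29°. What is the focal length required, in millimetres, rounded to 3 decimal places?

47.174 mm

From α = 2·arctan(w/2f) we get f = w / (2·tan(α/2)).
With w = 24.4 mm and α/2 = 14.5°, tan(α/2) ≈ 0.25862, so f ≈ 24.4 / 0.51724 ≈ 47.1739 mm.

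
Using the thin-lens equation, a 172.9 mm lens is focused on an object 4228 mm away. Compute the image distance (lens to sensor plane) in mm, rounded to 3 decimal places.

180.272 mm

1/dᵢ = 1/f − 1/dₒ = 1/172.9 − 1/4228 = 0.0055472 mm⁻¹.
dᵢ = 1/0.0055472 ≈ 180.2721 mm.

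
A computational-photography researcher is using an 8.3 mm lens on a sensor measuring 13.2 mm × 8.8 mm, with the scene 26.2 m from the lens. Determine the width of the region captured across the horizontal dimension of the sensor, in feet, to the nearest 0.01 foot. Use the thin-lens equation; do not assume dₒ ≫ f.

dₒ: 26.2 m = 26200 mm.
Similar triangles through the lens centre give W/dₒ = w/dᵢ; with 1/f = 1/dₒ + 1/dᵢ this gives W = w·(dₒ − f)/f.
W = 13.2 mm × (26200 − 8.3) / 8.3 = 13.2 × 3155.6265 ≈ 41654.270 mm = 41654.270/304.8 ft = 136.661 ft.

136.66 ft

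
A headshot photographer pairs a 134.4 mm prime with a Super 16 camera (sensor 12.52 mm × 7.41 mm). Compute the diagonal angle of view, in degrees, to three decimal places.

6.196°

Sensor diagonal = √(12.52² + 7.41²) = √211.6585 ≈ 14.5485 mm.
Angle of view α = 2·arctan(d/2f) with d = 14.5485 mm and f = 134.4 mm.
d/2f = 0.05412; arctan(0.05412) ≈ 3.0980°, so α ≈ 6.1961°.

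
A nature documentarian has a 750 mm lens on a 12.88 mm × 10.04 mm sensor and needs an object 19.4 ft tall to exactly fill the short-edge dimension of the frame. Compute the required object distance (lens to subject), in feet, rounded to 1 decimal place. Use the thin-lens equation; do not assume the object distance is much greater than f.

1451.7 ft

W: 19.4 ft × 304.8 mm/ft = 5913.12 mm.
Magnification m = h/W = dᵢ/dₒ; combined with 1/f = 1/dₒ + 1/dᵢ this gives dₒ = f·(1 + W/h).
dₒ = 750 mm × (1 + 5913.12/10.04) = 750 × 589.9562 ≈ 442467.117 mm = 442467.117/304.8 ft = 1451.66 ft.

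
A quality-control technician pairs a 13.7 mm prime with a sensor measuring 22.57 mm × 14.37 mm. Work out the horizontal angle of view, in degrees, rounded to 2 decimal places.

78.96°

Angle of view α = 2·arctan(w/2f) with w = 22.57 mm and f = 13.7 mm.
w/2f = 0.82372; arctan(0.82372) ≈ 39.4791°, so α ≈ 78.9581°.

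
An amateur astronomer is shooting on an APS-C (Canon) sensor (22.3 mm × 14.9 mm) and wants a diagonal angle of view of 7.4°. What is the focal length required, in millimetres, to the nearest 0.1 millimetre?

Sensor diagonal = √(22.3² + 14.9²) = √719.3000 ≈ 26.8198 mm.
From α = 2·arctan(d/2f) we get f = d / (2·tan(α/2)).
With d = 26.8198 mm and α/2 = 3.7°, tan(α/2) ≈ 0.06467, so f ≈ 26.8198 / 0.12933 ≈ 207.3680 mm.

207.4 mm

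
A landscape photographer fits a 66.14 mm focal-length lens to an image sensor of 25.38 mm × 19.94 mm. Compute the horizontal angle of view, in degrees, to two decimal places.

21.72°

Angle of view α = 2·arctan(w/2f) with w = 25.38 mm and f = 66.14 mm.
w/2f = 0.19187; arctan(0.19187) ≈ 10.8611°, so α ≈ 21.7222°.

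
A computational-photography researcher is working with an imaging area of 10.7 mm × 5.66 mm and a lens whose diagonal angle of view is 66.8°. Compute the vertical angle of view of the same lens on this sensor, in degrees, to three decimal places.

Sensor diagonal = √(10.7² + 5.66²) = √146.5256 ≈ 12.1048 mm.
From the diagonal AOV: f = 12.1048 / (2·tan(33.4°)) = 12.1048 / 1.31876 ≈ 9.1789 mm.
Vertical AOV = 2·arctan(5.66 / (2 × 9.1789)) = 2·arctan(0.30831) ≈ 34.2706°.

34.271°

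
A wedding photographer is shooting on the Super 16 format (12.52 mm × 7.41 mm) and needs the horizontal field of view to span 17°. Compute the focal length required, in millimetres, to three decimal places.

From α = 2·arctan(w/2f) we get f = w / (2·tan(α/2)).
With w = 12.52 mm and α/2 = 8.5°, tan(α/2) ≈ 0.14945, so f ≈ 12.52 / 0.29890 ≈ 41.8866 mm.

41.887 mm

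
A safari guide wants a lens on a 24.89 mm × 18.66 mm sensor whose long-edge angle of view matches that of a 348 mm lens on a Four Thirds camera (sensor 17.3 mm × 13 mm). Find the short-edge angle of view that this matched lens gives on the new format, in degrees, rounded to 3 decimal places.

Equal long-edge AOV ⇒ f₂ = f₁ · 24.89/17.3 = 348 × 1.43873 ≈ 500.6775 mm.
Short-edge AOV on the new format = 2·arctan(18.66 / (2 × 500.6775)) = 2·arctan(0.01863) ≈ 2.1351°.

2.135°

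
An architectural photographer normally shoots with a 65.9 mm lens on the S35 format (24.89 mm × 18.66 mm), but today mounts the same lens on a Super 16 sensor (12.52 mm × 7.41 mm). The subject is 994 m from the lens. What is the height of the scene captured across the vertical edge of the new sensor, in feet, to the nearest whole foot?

The focal length stays 65.9 mm; the relevant sensor dimension is now h = 7.41 mm. Object distance dₒ = 994 m = 994000 mm.
Thin-lens field height W = h·(dₒ − f)/f = 7.41 × (994000 − 65.9)/65.9 ≈ 111761.027 mm = 111761.027/304.8 ft = 366.67 ft.

367 ft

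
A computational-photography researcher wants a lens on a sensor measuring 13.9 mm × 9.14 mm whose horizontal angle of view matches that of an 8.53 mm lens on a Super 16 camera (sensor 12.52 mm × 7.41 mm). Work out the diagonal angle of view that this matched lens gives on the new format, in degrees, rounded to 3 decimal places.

Equal horizontal AOV ⇒ f₂ = f₁ · 13.9/12.52 = 8.53 × 1.11022 ≈ 9.4702 mm.
Sensor diagonal = √(13.9² + 9.14²) = √276.7496 ≈ 16.6358 mm.
Diagonal AOV on the new format = 2·arctan(16.6358 / (2 × 9.4702)) = 2·arctan(0.87832) ≈ 82.5871°.

82.587°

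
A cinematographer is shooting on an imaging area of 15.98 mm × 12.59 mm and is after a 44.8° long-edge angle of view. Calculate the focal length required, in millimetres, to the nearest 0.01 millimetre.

19.39 mm

From α = 2·arctan(w/2f) we get f = w / (2·tan(α/2)).
With w = 15.98 mm and α/2 = 22.4°, tan(α/2) ≈ 0.41217, so f ≈ 15.98 / 0.82434 ≈ 19.3852 mm.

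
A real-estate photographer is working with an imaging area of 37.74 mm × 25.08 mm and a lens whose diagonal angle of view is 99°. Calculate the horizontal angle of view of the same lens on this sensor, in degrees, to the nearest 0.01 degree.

Sensor diagonal = √(37.74² + 25.08²) = √2053.3140 ≈ 45.3135 mm.
From the diagonal AOV: f = 45.3135 / (2·tan(49.5°)) = 45.3135 / 2.34170 ≈ 19.3507 mm.
Horizontal AOV = 2·arctan(37.74 / (2 × 19.3507)) = 2·arctan(0.97516) ≈ 88.5589°.

88.56°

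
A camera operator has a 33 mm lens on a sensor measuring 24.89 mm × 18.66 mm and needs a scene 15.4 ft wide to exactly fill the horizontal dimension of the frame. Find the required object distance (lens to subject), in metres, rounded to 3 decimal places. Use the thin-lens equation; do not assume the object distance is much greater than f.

6.256 m

W: 15.4 ft × 304.8 mm/ft = 4693.92 mm.
Magnification m = w/W = dᵢ/dₒ; combined with 1/f = 1/dₒ + 1/dᵢ this gives dₒ = f·(1 + W/w).
dₒ = 33 mm × (1 + 4693.92/24.89) = 33 × 189.5866 ≈ 6256.357 mm = 6.25636 m.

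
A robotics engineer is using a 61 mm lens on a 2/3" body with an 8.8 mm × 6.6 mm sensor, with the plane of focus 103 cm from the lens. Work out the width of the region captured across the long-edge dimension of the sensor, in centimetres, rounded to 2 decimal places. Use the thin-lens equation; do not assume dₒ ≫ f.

13.98 cm

dₒ: 103 cm = 1030 mm.
Similar triangles through the lens centre give W/dₒ = w/dᵢ; with 1/f = 1/dₒ + 1/dᵢ this gives W = w·(dₒ − f)/f.
W = 8.8 mm × (1030 − 61) / 61 = 8.8 × 15.8852 ≈ 139.790 mm = 13.979 cm.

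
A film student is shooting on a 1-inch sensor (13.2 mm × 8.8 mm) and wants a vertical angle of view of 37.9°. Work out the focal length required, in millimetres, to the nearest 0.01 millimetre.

12.81 mm

From α = 2·arctan(h/2f) we get f = h / (2·tan(α/2)).
With h = 8.8 mm and α/2 = 18.95°, tan(α/2) ≈ 0.34335, so f ≈ 8.8 / 0.68670 ≈ 12.8148 mm.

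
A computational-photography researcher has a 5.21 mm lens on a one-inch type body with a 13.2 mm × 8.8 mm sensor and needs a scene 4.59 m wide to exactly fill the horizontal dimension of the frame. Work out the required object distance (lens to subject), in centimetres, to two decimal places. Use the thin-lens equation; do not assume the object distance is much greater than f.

181.69 cm

W: 4.59 m = 4590 mm.
Magnification m = w/W = dᵢ/dₒ; combined with 1/f = 1/dₒ + 1/dᵢ this gives dₒ = f·(1 + W/w).
dₒ = 5.21 mm × (1 + 4590/13.2) = 5.21 × 348.7273 ≈ 1816.869 mm = 181.687 cm.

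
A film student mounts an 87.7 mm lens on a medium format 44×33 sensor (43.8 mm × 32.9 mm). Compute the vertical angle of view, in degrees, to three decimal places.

21.247°

Angle of view α = 2·arctan(h/2f) with h = 32.9 mm and f = 87.7 mm.
h/2f = 0.18757; arctan(0.18757) ≈ 10.6236°, so α ≈ 21.2472°.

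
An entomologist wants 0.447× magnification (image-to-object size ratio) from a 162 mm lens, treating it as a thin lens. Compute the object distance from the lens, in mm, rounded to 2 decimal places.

524.42 mm

With m = dᵢ/dₒ and 1/f = 1/dₒ + 1/dᵢ, substituting dᵢ = m·dₒ gives 1/f = (1 + 1/m)/dₒ, hence dₒ = f·(1 + 1/m).
dₒ = 162 × (1 + 1/0.447) = 162 × 3.23714 ≈ 524.416 mm.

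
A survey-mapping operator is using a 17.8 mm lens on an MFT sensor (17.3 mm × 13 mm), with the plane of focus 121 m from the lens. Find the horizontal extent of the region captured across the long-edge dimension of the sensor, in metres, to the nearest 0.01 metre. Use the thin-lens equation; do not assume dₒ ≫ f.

dₒ: 121 m = 121000 mm.
Similar triangles through the lens centre give W/dₒ = w/dᵢ; with 1/f = 1/dₒ + 1/dᵢ this gives W = w·(dₒ − f)/f.
W = 17.3 mm × (121000 − 17.8) / 17.8 = 17.3 × 6796.7528 ≈ 117583.824 mm = 117.584 m.

117.58 m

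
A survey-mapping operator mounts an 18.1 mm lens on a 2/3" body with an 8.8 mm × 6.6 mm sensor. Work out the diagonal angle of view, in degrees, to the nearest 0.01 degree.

33.80°

Sensor diagonal = √(8.8² + 6.6²) = √121.0000 ≈ 11.0000 mm.
Angle of view α = 2·arctan(d/2f) with d = 11.0000 mm and f = 18.1 mm.
d/2f = 0.30387; arctan(0.30387) ≈ 16.9023°, so α ≈ 33.8046°.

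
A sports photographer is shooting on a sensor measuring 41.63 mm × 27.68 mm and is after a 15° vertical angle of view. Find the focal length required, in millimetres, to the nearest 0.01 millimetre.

105.13 mm

From α = 2·arctan(h/2f) we get f = h / (2·tan(α/2)).
With h = 27.68 mm and α/2 = 7.5°, tan(α/2) ≈ 0.13165, so f ≈ 27.68 / 0.26330 ≈ 105.1252 mm.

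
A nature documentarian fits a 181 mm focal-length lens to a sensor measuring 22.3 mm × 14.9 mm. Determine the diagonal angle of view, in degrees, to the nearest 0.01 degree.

8.47°

Sensor diagonal = √(22.3² + 14.9²) = √719.3000 ≈ 26.8198 mm.
Angle of view α = 2·arctan(d/2f) with d = 26.8198 mm and f = 181 mm.
d/2f = 0.07409; arctan(0.07409) ≈ 4.2372°, so α ≈ 8.4743°.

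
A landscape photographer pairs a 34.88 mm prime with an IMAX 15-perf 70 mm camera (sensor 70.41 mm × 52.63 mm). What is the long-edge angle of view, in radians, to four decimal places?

1.5801 rad

Angle of view α = 2·arctan(w/2f) with w = 70.41 mm and f = 34.88 mm.
w/2f = 1.00932; arctan(1.00932) ≈ 0.7900 rad, so α ≈ 1.5801 rad.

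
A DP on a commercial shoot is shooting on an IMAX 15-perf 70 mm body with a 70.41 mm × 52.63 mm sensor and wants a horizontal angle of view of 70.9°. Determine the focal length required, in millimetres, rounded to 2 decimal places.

From α = 2·arctan(w/2f) we get f = w / (2·tan(α/2)).
With w = 70.41 mm and α/2 = 35.45°, tan(α/2) ≈ 0.71198, so f ≈ 70.41 / 1.42395 ≈ 49.4468 mm.

49.45 mm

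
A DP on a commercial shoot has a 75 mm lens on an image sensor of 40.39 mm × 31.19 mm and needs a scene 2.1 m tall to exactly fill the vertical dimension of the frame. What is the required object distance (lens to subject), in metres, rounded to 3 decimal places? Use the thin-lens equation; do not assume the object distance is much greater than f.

W: 2.1 m = 2100 mm.
Magnification m = h/W = dᵢ/dₒ; combined with 1/f = 1/dₒ + 1/dᵢ this gives dₒ = f·(1 + W/h).
dₒ = 75 mm × (1 + 2100/31.19) = 75 × 68.3293 ≈ 5124.695 mm = 5.1247 m.

5.125 m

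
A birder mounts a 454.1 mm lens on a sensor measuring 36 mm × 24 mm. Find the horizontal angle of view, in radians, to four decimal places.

Angle of view α = 2·arctan(w/2f) with w = 36 mm and f = 454.1 mm.
w/2f = 0.03964; arctan(0.03964) ≈ 0.0396 rad, so α ≈ 0.0792 rad.

0.0792 rad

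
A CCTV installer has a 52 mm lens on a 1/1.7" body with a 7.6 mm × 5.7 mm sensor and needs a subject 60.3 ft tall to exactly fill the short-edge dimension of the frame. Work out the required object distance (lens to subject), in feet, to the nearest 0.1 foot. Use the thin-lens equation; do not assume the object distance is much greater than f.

W: 60.3 ft × 304.8 mm/ft = 18379.44 mm.
Magnification m = h/W = dᵢ/dₒ; combined with 1/f = 1/dₒ + 1/dᵢ this gives dₒ = f·(1 + W/h).
dₒ = 52 mm × (1 + 18379.4/5.7) = 52 × 3225.4631 ≈ 167724.079 mm = 167724.079/304.8 ft = 550.276 ft.

550.3 ft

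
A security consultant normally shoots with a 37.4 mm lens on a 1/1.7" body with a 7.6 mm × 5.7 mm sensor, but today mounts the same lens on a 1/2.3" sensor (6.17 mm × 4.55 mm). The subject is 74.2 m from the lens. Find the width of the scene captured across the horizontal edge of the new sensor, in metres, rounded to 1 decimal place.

12.2 m

The focal length stays 37.4 mm; the relevant sensor dimension is now w = 6.17 mm. Object distance dₒ = 74.2 m = 74200 mm.
Thin-lens field width W = w·(dₒ − f)/f = 6.17 × (74200 − 37.4)/37.4 ≈ 12234.846 mm = 12.2348 m.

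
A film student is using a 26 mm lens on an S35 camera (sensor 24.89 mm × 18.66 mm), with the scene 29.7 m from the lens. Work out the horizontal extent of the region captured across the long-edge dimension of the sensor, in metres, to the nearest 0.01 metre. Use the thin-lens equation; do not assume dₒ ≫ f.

28.41 m

dₒ: 29.7 m = 29700 mm.
Similar triangles through the lens centre give W/dₒ = w/dᵢ; with 1/f = 1/dₒ + 1/dᵢ this gives W = w·(dₒ − f)/f.
W = 24.89 mm × (29700 − 26) / 26 = 24.89 × 1141.3077 ≈ 28407.148 mm = 28.4071 m.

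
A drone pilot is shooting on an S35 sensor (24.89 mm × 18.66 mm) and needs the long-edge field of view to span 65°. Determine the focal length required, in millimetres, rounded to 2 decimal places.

19.53 mm

From α = 2·arctan(w/2f) we get f = w / (2·tan(α/2)).
With w = 24.89 mm and α/2 = 32.5°, tan(α/2) ≈ 0.63707, so f ≈ 24.89 / 1.27414 ≈ 19.5347 mm.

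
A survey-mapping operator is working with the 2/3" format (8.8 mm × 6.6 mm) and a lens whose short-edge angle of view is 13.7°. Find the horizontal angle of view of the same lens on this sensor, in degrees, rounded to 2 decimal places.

18.20°

From the short-edge AOV: f = 6.6 / (2·tan(6.85°)) = 6.6 / 0.24026 ≈ 27.4707 mm.
Horizontal AOV = 2·arctan(8.8 / (2 × 27.4707)) = 2·arctan(0.16017) ≈ 18.1996°.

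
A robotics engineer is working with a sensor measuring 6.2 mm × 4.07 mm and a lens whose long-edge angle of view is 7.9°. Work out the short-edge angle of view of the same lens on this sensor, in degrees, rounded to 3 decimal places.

5.191°

From the long-edge AOV: f = 6.2 / (2·tan(3.95°)) = 6.2 / 0.13810 ≈ 44.8950 mm.
Short-edge AOV = 2·arctan(4.07 / (2 × 44.8950)) = 2·arctan(0.04533) ≈ 5.1906°.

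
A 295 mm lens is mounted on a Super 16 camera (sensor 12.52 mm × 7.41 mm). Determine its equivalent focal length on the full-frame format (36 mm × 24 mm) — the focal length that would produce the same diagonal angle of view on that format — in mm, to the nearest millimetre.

877 mm

Sensor diagonal = √(12.52² + 7.41²) = √211.6585 ≈ 14.5485 mm.
Sensor diagonal = √(36² + 24²) = √1872.0000 ≈ 43.2666 mm.
Equal angle of view means equal diagonal/f ratio, so f₂ = f₁ · (diagonal₂/diagonal₁) = 295 × 43.2666/14.5485.
f₂ = 295 × 2.97396 ≈ 877.318 mm.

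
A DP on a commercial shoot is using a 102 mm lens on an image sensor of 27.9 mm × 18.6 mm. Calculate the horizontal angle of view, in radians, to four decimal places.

0.2718 rad

Angle of view α = 2·arctan(w/2f) with w = 27.9 mm and f = 102 mm.
w/2f = 0.13676; arctan(0.13676) ≈ 0.1359 rad, so α ≈ 0.2718 rad.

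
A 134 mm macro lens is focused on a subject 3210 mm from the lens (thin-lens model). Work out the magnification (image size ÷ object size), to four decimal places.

Thin lens: 1/f = 1/dₒ + 1/dᵢ → 1/dᵢ = 1/134 − 1/3210 = 0.0071512 mm⁻¹, so dᵢ ≈ 139.8375 mm.
Magnification m = dᵢ/dₒ = 139.8375/3210 ≈ 0.04356.

0.0436×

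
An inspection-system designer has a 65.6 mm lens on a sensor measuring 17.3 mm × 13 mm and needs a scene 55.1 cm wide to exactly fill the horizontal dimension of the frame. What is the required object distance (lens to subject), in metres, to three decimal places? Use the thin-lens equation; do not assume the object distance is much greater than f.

2.155 m

W: 55.1 cm = 551 mm.
Magnification m = w/W = dᵢ/dₒ; combined with 1/f = 1/dₒ + 1/dᵢ this gives dₒ = f·(1 + W/w).
dₒ = 65.6 mm × (1 + 551/17.3) = 65.6 × 32.8497 ≈ 2154.941 mm = 2.15494 m.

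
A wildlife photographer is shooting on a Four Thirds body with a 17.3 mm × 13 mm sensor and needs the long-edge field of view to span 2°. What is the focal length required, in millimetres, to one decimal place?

From α = 2·arctan(w/2f) we get f = w / (2·tan(α/2)).
With w = 17.3 mm and α/2 = 1°, tan(α/2) ≈ 0.01746, so f ≈ 17.3 / 0.03491 ≈ 495.5582 mm.

495.6 mm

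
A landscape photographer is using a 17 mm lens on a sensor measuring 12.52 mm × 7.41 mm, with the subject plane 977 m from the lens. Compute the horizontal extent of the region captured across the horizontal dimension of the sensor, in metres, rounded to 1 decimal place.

dₒ: 977 m = 977000 mm.
Similar triangles through the lens centre give W/dₒ = w/dᵢ; with 1/f = 1/dₒ + 1/dᵢ this gives W = w·(dₒ − f)/f.
W = 12.52 mm × (977000 − 17) / 17 = 12.52 × 57469.5882 ≈ 719519.245 mm = 719.519 m.

719.5 m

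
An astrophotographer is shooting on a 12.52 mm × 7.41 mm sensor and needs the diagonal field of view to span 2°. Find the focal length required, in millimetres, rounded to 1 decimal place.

416.7 mm

Sensor diagonal = √(12.52² + 7.41²) = √211.6585 ≈ 14.5485 mm.
From α = 2·arctan(d/2f) we get f = d / (2·tan(α/2)).
With d = 14.5485 mm and α/2 = 1°, tan(α/2) ≈ 0.01746, so f ≈ 14.5485 / 0.03491 ≈ 416.7412 mm.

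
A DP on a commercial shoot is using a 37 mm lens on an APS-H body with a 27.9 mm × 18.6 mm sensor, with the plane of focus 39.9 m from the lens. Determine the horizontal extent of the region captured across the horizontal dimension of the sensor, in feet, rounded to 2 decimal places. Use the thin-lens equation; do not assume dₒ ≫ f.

dₒ: 39.9 m = 39900 mm.
Similar triangles through the lens centre give W/dₒ = w/dᵢ; with 1/f = 1/dₒ + 1/dᵢ this gives W = w·(dₒ − f)/f.
W = 27.9 mm × (39900 − 37) / 37 = 27.9 × 1077.3784 ≈ 30058.857 mm = 30058.857/304.8 ft = 98.6183 ft.

98.62 ft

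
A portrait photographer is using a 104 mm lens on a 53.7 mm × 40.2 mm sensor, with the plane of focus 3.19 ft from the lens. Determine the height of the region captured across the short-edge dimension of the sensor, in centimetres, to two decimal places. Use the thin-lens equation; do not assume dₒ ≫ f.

33.56 cm

dₒ: 3.19 ft × 304.8 mm/ft = 972.31 mm.
Similar triangles through the lens centre give W/dₒ = h/dᵢ; with 1/f = 1/dₒ + 1/dᵢ this gives W = h·(dₒ − f)/f.
W = 40.2 mm × (972.312 − 104) / 104 = 40.2 × 8.3492 ≈ 335.636 mm = 33.5636 cm.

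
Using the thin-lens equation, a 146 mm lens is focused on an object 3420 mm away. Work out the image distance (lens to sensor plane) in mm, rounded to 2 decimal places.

152.51 mm

1/dᵢ = 1/f − 1/dₒ = 1/146 − 1/3420 = 0.0065569 mm⁻¹.
dᵢ = 1/0.0065569 ≈ 152.5107 mm.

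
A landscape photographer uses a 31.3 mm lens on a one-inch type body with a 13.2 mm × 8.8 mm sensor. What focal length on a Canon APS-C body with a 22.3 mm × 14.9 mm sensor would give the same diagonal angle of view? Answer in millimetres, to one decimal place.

Sensor diagonal = √(13.2² + 8.8²) = √251.6800 ≈ 15.8644 mm.
Sensor diagonal = √(22.3² + 14.9²) = √719.3000 ≈ 26.8198 mm.
Equal angle of view means equal diagonal/f ratio, so f₂ = f₁ · (diagonal₂/diagonal₁) = 31.3 × 26.8198/15.8644.
f₂ = 31.3 × 1.69056 ≈ 52.915 mm.

52.9 mm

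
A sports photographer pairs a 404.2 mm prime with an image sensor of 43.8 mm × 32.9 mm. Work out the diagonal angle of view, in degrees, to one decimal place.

Sensor diagonal = √(43.8² + 32.9²) = √3000.8500 ≈ 54.7800 mm.
Angle of view α = 2·arctan(d/2f) with d = 54.7800 mm and f = 404.2 mm.
d/2f = 0.06776; arctan(0.06776) ≈ 3.8766°, so α ≈ 7.7533°.

7.8°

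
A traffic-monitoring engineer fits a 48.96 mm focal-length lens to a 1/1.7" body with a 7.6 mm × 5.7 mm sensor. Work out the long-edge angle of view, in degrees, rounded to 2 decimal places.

8.88°

Angle of view α = 2·arctan(w/2f) with w = 7.6 mm and f = 48.96 mm.
w/2f = 0.07761; arctan(0.07761) ≈ 4.4381°, so α ≈ 8.8762°.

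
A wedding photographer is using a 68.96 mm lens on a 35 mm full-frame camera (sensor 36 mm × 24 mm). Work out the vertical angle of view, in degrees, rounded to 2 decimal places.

Angle of view α = 2·arctan(h/2f) with h = 24 mm and f = 68.96 mm.
h/2f = 0.17401; arctan(0.17401) ≈ 9.8714°, so α ≈ 19.7428°.

19.74°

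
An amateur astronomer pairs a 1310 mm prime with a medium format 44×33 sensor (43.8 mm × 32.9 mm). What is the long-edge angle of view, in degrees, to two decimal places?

Angle of view α = 2·arctan(w/2f) with w = 43.8 mm and f = 1310 mm.
w/2f = 0.01672; arctan(0.01672) ≈ 0.9578°, so α ≈ 1.9155°.

1.92°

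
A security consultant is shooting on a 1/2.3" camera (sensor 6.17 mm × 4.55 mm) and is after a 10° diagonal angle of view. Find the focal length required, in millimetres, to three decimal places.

43.813 mm

Sensor diagonal = √(6.17² + 4.55²) = √58.7714 ≈ 7.6663 mm.
From α = 2·arctan(d/2f) we get f = d / (2·tan(α/2)).
With d = 7.6663 mm and α/2 = 5°, tan(α/2) ≈ 0.08749, so f ≈ 7.6663 / 0.17498 ≈ 43.8128 mm.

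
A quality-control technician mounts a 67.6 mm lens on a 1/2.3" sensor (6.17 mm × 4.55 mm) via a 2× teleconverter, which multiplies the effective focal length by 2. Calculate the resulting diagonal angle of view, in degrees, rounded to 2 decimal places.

3.25°

Effective focal length f = 67.6 × 2 = 135.2 mm.
Sensor diagonal = √(6.17² + 4.55²) = √58.7714 ≈ 7.6663 mm.
α = 2·arctan(7.666 / (2 × 135.2)) = 2·arctan(0.02835) ≈ 3.2480°.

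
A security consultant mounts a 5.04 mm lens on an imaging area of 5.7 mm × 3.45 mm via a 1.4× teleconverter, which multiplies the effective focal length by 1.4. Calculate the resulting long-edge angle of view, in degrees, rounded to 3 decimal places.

43.989°

Effective focal length f = 5.04 × 1.4 = 7.056 mm.
α = 2·arctan(5.7 / (2 × 7.056)) = 2·arctan(0.40391) ≈ 43.9887°.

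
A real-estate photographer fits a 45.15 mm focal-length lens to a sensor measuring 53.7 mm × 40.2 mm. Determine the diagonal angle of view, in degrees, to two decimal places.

73.21°

Sensor diagonal = √(53.7² + 40.2²) = √4499.7300 ≈ 67.0800 mm.
Angle of view α = 2·arctan(d/2f) with d = 67.0800 mm and f = 45.15 mm.
d/2f = 0.74286; arctan(0.74286) ≈ 36.6071°, so α ≈ 73.2142°.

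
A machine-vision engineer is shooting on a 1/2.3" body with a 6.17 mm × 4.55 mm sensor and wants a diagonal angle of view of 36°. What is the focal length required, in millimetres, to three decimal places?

Sensor diagonal = √(6.17² + 4.55²) = √58.7714 ≈ 7.6663 mm.
From α = 2·arctan(d/2f) we get f = d / (2·tan(α/2)).
With d = 7.6663 mm and α/2 = 18°, tan(α/2) ≈ 0.32492, so f ≈ 7.6663 / 0.64984 ≈ 11.7971 mm.

11.797 mm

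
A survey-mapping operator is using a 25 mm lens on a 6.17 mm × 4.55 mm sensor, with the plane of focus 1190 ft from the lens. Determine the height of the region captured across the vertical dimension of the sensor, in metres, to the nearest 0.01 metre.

66.01 m

dₒ: 1190 ft × 304.8 mm/ft = 362711.99 mm.
Similar triangles through the lens centre give W/dₒ = h/dᵢ; with 1/f = 1/dₒ + 1/dᵢ this gives W = h·(dₒ − f)/f.
W = 4.55 mm × (362712 − 25) / 25 = 4.55 × 14507.4795 ≈ 66009.032 mm = 66.009 m.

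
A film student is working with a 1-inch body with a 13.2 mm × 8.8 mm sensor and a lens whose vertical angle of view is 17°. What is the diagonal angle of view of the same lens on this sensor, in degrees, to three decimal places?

30.158°

From the vertical AOV: f = 8.8 / (2·tan(8.5°)) = 8.8 / 0.29890 ≈ 29.4411 mm.
Sensor diagonal = √(13.2² + 8.8²) = √251.6800 ≈ 15.8644 mm.
Diagonal AOV = 2·arctan(15.8644 / (2 × 29.4411)) = 2·arctan(0.26943) ≈ 30.1579°.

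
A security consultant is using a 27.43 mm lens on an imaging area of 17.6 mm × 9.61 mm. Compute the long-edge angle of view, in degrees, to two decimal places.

35.57°

Angle of view α = 2·arctan(w/2f) with w = 17.6 mm and f = 27.43 mm.
w/2f = 0.32082; arctan(0.32082) ≈ 17.7871°, so α ≈ 35.5742°.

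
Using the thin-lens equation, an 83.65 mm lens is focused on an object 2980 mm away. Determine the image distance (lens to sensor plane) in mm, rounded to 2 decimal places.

1/dᵢ = 1/f − 1/dₒ = 1/83.65 − 1/2980 = 0.0116190 mm⁻¹.
dᵢ = 1/0.0116190 ≈ 86.0659 mm.

86.07 mm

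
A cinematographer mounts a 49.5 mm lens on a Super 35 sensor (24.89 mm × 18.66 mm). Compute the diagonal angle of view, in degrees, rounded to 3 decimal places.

34.888°

Sensor diagonal = √(24.89² + 18.66²) = √967.7077 ≈ 31.1080 mm.
Angle of view α = 2·arctan(d/2f) with d = 31.1080 mm and f = 49.5 mm.
d/2f = 0.31422; arctan(0.31422) ≈ 17.4439°, so α ≈ 34.8878°.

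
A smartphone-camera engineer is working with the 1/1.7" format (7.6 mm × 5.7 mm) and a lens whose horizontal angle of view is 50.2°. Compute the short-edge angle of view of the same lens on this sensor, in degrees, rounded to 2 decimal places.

38.72°

From the horizontal AOV: f = 7.6 / (2·tan(25.1°)) = 7.6 / 0.93687 ≈ 8.1121 mm.
Short-edge AOV = 2·arctan(5.7 / (2 × 8.1121)) = 2·arctan(0.35133) ≈ 38.7154°.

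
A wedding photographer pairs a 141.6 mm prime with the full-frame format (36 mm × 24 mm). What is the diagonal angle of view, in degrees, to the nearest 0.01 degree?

17.37°

Sensor diagonal = √(36² + 24²) = √1872.0000 ≈ 43.2666 mm.
Angle of view α = 2·arctan(d/2f) with d = 43.2666 mm and f = 141.6 mm.
d/2f = 0.15278; arctan(0.15278) ≈ 8.6863°, so α ≈ 17.3727°.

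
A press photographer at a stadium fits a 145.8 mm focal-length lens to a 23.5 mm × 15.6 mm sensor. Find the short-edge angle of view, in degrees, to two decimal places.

Angle of view α = 2·arctan(h/2f) with h = 15.6 mm and f = 145.8 mm.
h/2f = 0.05350; arctan(0.05350) ≈ 3.0623°, so α ≈ 6.1246°.

6.12°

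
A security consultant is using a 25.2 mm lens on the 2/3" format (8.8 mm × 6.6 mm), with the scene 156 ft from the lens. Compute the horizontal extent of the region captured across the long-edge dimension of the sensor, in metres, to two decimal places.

16.60 m

dₒ: 156 ft × 304.8 mm/ft = 47548.80 mm.
Similar triangles through the lens centre give W/dₒ = w/dᵢ; with 1/f = 1/dₒ + 1/dᵢ this gives W = w·(dₒ − f)/f.
W = 8.8 mm × (47548.8 − 25.2) / 25.2 = 8.8 × 1885.8571 ≈ 16595.542 mm = 16.5955 m.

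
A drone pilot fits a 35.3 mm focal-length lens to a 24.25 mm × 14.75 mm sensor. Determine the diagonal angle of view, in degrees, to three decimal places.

Sensor diagonal = √(24.25² + 14.75²) = √805.6250 ≈ 28.3835 mm.
Angle of view α = 2·arctan(d/2f) with d = 28.3835 mm and f = 35.3 mm.
d/2f = 0.40203; arctan(0.40203) ≈ 21.9018°, so α ≈ 43.8035°.

43.804°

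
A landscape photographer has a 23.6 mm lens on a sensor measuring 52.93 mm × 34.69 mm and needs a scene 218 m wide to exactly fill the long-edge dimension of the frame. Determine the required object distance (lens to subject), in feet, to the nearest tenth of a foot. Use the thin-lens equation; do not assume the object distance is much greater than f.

319.0 ft

W: 218 m = 218000 mm.
Magnification m = w/W = dᵢ/dₒ; combined with 1/f = 1/dₒ + 1/dᵢ this gives dₒ = f·(1 + W/w).
dₒ = 23.6 mm × (1 + 218000/52.93) = 23.6 × 4119.6473 ≈ 97223.676 mm = 97223.676/304.8 ft = 318.975 ft.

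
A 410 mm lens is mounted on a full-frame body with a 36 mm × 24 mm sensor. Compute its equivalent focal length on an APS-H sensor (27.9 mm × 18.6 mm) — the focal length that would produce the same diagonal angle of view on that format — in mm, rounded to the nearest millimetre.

318 mm

Sensor diagonal = √(36² + 24²) = √1872.0000 ≈ 43.2666 mm.
Sensor diagonal = √(27.9² + 18.6²) = √1124.3700 ≈ 33.5316 mm.
Equal angle of view means equal diagonal/f ratio, so f₂ = f₁ · (diagonal₂/diagonal₁) = 410 × 33.5316/43.2666.
f₂ = 410 × 0.77500 ≈ 317.750 mm.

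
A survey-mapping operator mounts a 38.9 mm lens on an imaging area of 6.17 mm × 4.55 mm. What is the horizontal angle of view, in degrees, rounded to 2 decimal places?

9.07°

Angle of view α = 2·arctan(w/2f) with w = 6.17 mm and f = 38.9 mm.
w/2f = 0.07931; arctan(0.07931) ≈ 4.5344°, so α ≈ 9.0688°.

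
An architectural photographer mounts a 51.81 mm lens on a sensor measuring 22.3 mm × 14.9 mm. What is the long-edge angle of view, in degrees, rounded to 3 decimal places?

24.291°

Angle of view α = 2·arctan(w/2f) with w = 22.3 mm and f = 51.81 mm.
w/2f = 0.21521; arctan(0.21521) ≈ 12.1453°, so α ≈ 24.2907°.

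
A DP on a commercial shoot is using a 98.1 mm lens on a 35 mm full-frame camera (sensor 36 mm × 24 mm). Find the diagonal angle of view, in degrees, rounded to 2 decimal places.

Sensor diagonal = √(36² + 24²) = √1872.0000 ≈ 43.2666 mm.
Angle of view α = 2·arctan(d/2f) with d = 43.2666 mm and f = 98.1 mm.
d/2f = 0.22052; arctan(0.22052) ≈ 12.4360°, so α ≈ 24.8720°.

24.87°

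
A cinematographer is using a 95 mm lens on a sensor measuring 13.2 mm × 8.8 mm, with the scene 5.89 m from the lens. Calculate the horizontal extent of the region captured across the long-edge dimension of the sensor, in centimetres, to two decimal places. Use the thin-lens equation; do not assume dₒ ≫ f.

dₒ: 5.89 m = 5890 mm.
Similar triangles through the lens centre give W/dₒ = w/dᵢ; with 1/f = 1/dₒ + 1/dᵢ this gives W = w·(dₒ − f)/f.
W = 13.2 mm × (5890 − 95) / 95 = 13.2 × 61.0000 ≈ 805.200 mm = 80.52 cm.

80.52 cm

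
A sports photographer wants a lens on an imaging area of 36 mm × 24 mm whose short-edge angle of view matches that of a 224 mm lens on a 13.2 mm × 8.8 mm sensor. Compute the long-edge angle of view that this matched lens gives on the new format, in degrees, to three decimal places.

Equal short-edge AOV ⇒ f₂ = f₁ · 24/8.8 = 224 × 2.72727 ≈ 610.9091 mm.
Long-edge AOV on the new format = 2·arctan(36 / (2 × 610.9091)) = 2·arctan(0.02946) ≈ 3.3754°.

3.375°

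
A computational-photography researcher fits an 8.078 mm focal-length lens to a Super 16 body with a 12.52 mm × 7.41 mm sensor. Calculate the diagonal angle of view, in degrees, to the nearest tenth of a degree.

84.0°

Sensor diagonal = √(12.52² + 7.41²) = √211.6585 ≈ 14.5485 mm.
Angle of view α = 2·arctan(d/2f) with d = 14.5485 mm and f = 8.078 mm.
d/2f = 0.90050; arctan(0.90050) ≈ 42.0031°, so α ≈ 84.0061°.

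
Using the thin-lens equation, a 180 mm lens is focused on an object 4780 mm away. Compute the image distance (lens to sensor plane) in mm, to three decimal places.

1/dᵢ = 1/f − 1/dₒ = 1/180 − 1/4780 = 0.0053464 mm⁻¹.
dᵢ = 1/0.0053464 ≈ 187.0435 mm.

187.043 mm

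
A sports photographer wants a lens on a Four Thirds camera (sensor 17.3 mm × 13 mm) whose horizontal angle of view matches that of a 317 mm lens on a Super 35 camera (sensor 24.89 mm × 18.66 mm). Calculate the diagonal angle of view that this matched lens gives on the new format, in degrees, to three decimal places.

5.623°

Equal horizontal AOV ⇒ f₂ = f₁ · 17.3/24.89 = 317 × 0.69506 ≈ 220.3335 mm.
Sensor diagonal = √(17.3² + 13²) = √468.2900 ≈ 21.6400 mm.
Diagonal AOV on the new format = 2·arctan(21.6400 / (2 × 220.3335)) = 2·arctan(0.04911) ≈ 5.6228°.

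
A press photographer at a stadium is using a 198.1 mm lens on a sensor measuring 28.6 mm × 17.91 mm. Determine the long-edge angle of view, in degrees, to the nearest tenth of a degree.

Angle of view α = 2·arctan(w/2f) with w = 28.6 mm and f = 198.1 mm.
w/2f = 0.07219; arctan(0.07219) ≈ 4.1288°, so α ≈ 8.2576°.

8.3°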